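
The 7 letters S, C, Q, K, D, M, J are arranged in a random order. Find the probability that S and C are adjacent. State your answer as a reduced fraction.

2/7

There are 7! = 5040 arrangements.
Treat S and C as a block: 6! arrangements of the blocks × 2 orders within the block = 2·720 = 1440.
Probability = 1440/5040 = 2/7.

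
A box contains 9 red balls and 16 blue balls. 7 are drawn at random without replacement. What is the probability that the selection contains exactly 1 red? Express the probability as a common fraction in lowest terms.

1638/10925

The sample space is all 7-subsets of the 25: C(25,7) = 480700.
Selections with exactly 1 red: choose 1 of the 9 red and 6 of the 16 blue, C(9,1)·C(16,6) = 9·8008 = 72072.
Probability = 72072/480700 = 1638/10925.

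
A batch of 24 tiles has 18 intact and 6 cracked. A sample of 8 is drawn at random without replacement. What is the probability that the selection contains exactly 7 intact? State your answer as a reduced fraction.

The sample space is all 8-subsets of the 24: C(24,8) = 735471.
Selections with exactly 7 intact: choose 7 of the 18 intact and 1 of the 6 cracked, C(18,7)·C(6,1) = 31824·6 = 190944.
Probability = 190944/735471 = 1248/4807.

1248/4807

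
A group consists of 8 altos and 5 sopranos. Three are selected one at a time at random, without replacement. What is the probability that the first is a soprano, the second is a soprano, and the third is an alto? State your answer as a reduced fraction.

Multiply the conditional probabilities at each draw: 5/13 · 4/12 · 8/11 = 160/1716 = 40/429.

40/429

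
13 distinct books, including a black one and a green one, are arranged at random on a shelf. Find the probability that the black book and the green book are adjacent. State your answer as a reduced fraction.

2/13

There are 13! = 6227020800 arrangements.
Treat the black book and the green book as a block: 12! arrangements of the blocks × 2 orders within the block = 2·479001600 = 958003200.
Probability = 958003200/6227020800 = 2/13.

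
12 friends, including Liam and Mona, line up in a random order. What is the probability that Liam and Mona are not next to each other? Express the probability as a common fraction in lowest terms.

5/6

There are 12! = 479001600 arrangements.
Arrangements with Liam and Mona adjacent: 2·11! = 79833600.
So not adjacent: 479001600 − 79833600 = 399168000, probability 399168000/479001600 = 5/6.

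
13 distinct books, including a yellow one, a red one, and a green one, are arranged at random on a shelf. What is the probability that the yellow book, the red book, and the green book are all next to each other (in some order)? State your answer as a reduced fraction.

1/26

There are 13! = 6227020800 arrangements.
Treat the three as one block: 11! placements × 3! orders within the block = 39916800·6 = 239500800.
Probability = 239500800/6227020800 = 1/26.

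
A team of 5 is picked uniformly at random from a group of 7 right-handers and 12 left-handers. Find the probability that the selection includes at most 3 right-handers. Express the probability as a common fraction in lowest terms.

Total selections: C(19,5) = 11628.
Count the complement (more than 3 right-handers): C(7,4)·C(12,1) + C(7,5)·C(12,0) = 420 + 21 = 441.
Probability = 1 − 441/11628 = 11187/11628 = 1243/1292.

1243/1292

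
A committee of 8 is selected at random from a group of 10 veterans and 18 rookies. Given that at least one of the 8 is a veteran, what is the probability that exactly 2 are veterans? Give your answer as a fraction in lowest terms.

7140/26191

Work in counts. Selections with at least one veteran: C(28,8) − C(18,8) = 3108105 − 43758 = 3064347.
Of those, selections where exactly 2 are veterans: C(10,2)·C(18,6) = 45·18564 = 835380.
Conditional probability = 835380/3064347 = 7140/26191.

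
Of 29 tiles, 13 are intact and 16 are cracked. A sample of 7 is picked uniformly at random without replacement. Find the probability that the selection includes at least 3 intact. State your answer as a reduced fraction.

21241/30015

Total selections: C(29,7) = 1560780.
Count the complement (fewer than 3 intact): C(13,0)·C(16,7) + C(13,1)·C(16,6) + C(13,2)·C(16,5) = 11440 + 104104 + 340704 = 456248.
Probability = 1 − 456248/1560780 = 1104532/1560780 = 21241/30015.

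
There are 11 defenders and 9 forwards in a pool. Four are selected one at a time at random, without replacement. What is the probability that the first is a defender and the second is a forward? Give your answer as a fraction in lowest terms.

Multiply the conditional probabilities at each draw: 11/20 · 9/19 = 99/380.

99/380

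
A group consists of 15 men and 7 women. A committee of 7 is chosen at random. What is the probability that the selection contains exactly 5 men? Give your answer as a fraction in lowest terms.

1911/5168

There are C(22,7) = 170544 ways to choose 7 from 22.
Selections with exactly 5 men: choose 5 of the 15 men and 2 of the 7 women, C(15,5)·C(7,2) = 3003·21 = 63063.
Probability = 63063/170544 = 1911/5168.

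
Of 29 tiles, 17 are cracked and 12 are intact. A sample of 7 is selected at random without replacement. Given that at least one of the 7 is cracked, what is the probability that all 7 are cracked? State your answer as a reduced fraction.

Work in counts. Selections with at least one cracked: C(29,7) − C(12,7) = 1560780 − 792 = 1559988.
Of those, selections where all 7 are cracked: C(17,7) = 19448.
Conditional probability = 19448/1559988 = 286/22941.

286/22941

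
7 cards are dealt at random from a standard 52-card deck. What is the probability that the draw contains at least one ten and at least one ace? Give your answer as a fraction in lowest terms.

3105873/16723070

There are C(52,7) = 133784560 possible draws.
By inclusion-exclusion on the complements, draws missing all tens or all aces: C(48,7) + C(48,7) − C(44,7) = 73629072 + 73629072 − 38320568 = 108937576.
So draws with at least one of each: 133784560 − 108937576 = 24846984, probability 24846984/133784560 = 3105873/16723070.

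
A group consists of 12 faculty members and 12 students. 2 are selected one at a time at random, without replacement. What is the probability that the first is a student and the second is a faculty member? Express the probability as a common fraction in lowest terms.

Multiply the conditional probabilities at each draw: 12/24 · 12/23 = 144/552 = 6/23.

6/23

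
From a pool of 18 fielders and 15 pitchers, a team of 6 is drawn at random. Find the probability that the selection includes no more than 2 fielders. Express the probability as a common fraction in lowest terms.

2392/9889

There are C(33,6) = 1107568 ways to choose the 6.
Favorable selections (no more than 2 fielders): C(18,0)·C(15,6) + C(18,1)·C(15,5) + C(18,2)·C(15,4) = 5005 + 54054 + 208845 = 267904.
Probability = 267904/1107568 = 2392/9889.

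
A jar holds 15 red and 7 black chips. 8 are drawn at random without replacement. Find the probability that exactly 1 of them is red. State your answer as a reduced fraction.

1/21318

The sample space is all 8-subsets of the 22: C(22,8) = 319770.
Selections with exactly 1 red: choose 1 of the 15 red and 7 of the 7 black, C(15,1)·C(7,7) = 15·1 = 15.
Probability = 15/319770 = 1/21318.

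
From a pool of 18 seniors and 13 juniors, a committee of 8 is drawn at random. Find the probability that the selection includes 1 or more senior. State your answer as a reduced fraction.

Total selections: C(31,8) = 7888725.
The complement is all 8 are juniors: C(13,8) = 1287.
Probability = 1 − 1287/7888725 = 7887438/7888725 = 67414/67425.

67414/67425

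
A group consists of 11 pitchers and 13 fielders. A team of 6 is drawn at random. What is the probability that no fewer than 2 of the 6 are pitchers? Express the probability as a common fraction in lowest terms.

Total selections: C(24,6) = 134596.
Count the complement (fewer than 2 pitchers): C(11,0)·C(13,6) + C(11,1)·C(13,5) = 1716 + 14157 = 15873.
Probability = 1 − 15873/134596 = 118723/134596 = 10793/12236.

10793/12236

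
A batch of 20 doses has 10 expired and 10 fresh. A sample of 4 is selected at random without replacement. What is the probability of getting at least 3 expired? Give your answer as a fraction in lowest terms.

94/323

There are C(20,4) = 4845 ways to choose the 4.
Favorable selections (at least 3 expired): C(10,3)·C(10,1) + C(10,4)·C(10,0) = 1200 + 210 = 1410.
Probability = 1410/4845 = 94/323.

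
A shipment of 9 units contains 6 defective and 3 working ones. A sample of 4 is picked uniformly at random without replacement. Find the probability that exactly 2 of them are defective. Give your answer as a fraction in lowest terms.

5/14

The sample space is all 4-subsets of the 9: C(9,4) = 126.
Selections with exactly 2 defective: choose 2 of the 6 defective and 2 of the 3 working, C(6,2)·C(3,2) = 15·3 = 45.
Probability = 45/126 = 5/14.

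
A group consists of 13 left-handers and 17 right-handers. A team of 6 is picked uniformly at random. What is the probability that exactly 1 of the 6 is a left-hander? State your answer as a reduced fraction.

884/6525

Total number of selections: C(30,6) = 593775.
Selections with exactly 1 left-hander: choose 1 of the 13 left-handers and 5 of the 17 right-handers, C(13,1)·C(17,5) = 13·6188 = 80444.
Probability = 80444/593775 = 884/6525.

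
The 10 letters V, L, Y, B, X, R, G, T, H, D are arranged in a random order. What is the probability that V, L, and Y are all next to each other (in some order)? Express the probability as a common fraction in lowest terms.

There are 10! = 3628800 arrangements.
Treat the three as one block: 8! placements × 3! orders within the block = 40320·6 = 241920.
Probability = 241920/3628800 = 1/15.

1/15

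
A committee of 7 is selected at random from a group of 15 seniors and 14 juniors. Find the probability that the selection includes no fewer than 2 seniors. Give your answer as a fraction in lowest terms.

There are C(29,7) = 1560780 ways to choose the 7.
Count the complement (fewer than 2 seniors): C(15,0)·C(14,7) + C(15,1)·C(14,6) = 3432 + 45045 = 48477.
Probability = 1 − 48477/1560780 = 1512303/1560780 = 38777/40020.

38777/40020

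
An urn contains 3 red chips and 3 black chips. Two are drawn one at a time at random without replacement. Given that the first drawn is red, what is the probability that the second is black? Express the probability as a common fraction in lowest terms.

3/5

After removing one red, 5 remain: 2 red and 3 black.
So the probability the next is black is 3/5.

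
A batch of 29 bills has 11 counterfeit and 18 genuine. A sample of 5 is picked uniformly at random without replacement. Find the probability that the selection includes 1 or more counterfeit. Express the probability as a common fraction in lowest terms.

Total selections: C(29,5) = 118755.
The complement is all 5 are genuine: C(18,5) = 8568.
Probability = 1 − 8568/118755 = 110187/118755 = 1749/1885.

1749/1885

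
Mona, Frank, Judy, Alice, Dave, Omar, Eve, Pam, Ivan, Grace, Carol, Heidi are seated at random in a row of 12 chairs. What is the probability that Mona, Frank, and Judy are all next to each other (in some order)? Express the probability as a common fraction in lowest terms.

1/22

There are 12! = 479001600 arrangements.
Treat the three as one block: 10! placements × 3! orders within the block = 3628800·6 = 21772800.
Probability = 21772800/479001600 = 1/22.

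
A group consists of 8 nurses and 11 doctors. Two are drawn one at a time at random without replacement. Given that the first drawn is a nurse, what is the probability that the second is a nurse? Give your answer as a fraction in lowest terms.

After removing one nurse, 18 remain: 7 nurses and 11 doctors.
So the probability the next is a nurse is 7/18.

7/18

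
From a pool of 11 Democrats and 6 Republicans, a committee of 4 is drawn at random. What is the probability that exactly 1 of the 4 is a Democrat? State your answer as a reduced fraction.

There are C(17,4) = 2380 ways to choose 4 from 17.
Selections with exactly 1 Democrat: choose 1 of the 11 Democrats and 3 of the 6 Republicans, C(11,1)·C(6,3) = 11·20 = 220.
Probability = 220/2380 = 11/119.

11/119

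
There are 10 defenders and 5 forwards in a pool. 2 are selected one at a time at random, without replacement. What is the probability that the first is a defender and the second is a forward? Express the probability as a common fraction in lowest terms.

Multiply the conditional probabilities at each draw: 10/15 · 5/14 = 50/210 = 5/21.

5/21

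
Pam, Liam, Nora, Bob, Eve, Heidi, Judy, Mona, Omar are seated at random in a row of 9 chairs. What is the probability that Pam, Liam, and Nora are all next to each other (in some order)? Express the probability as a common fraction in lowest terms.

There are 9! = 362880 arrangements.
Treat the three as one block: 7! placements × 3! orders within the block = 5040·6 = 30240.
Probability = 30240/362880 = 1/12.

1/12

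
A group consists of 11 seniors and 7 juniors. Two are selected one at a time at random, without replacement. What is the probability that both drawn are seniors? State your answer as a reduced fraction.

Multiply the conditional probabilities at each draw: 11/18 · 10/17 = 110/306 = 55/153.

55/153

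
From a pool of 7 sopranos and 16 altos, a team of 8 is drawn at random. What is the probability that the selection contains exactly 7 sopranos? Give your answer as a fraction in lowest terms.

8/245157

Total number of selections: C(23,8) = 490314.
Selections with exactly 7 sopranos: choose 7 of the 7 sopranos and 1 of the 16 altos, C(7,7)·C(16,1) = 1·16 = 16.
Probability = 16/490314 = 8/245157.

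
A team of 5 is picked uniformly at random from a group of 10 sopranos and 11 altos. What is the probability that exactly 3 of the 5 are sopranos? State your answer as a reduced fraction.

There are C(21,5) = 20349 ways to choose 5 from 21.
Selections with exactly 3 sopranos: choose 3 of the 10 sopranos and 2 of the 11 altos, C(10,3)·C(11,2) = 120·55 = 6600.
Probability = 6600/20349 = 2200/6783.

2200/6783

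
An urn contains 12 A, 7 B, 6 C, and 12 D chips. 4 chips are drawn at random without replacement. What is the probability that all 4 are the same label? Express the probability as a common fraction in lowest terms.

There are C(37,4) = 66045 ways to draw 4 chips.
All same label: C(12,4) + C(7,4) + C(6,4) + C(12,4) = 495 + 35 + 15 + 495 = 1040.
Probability = 1040/66045 = 208/13209.

208/13209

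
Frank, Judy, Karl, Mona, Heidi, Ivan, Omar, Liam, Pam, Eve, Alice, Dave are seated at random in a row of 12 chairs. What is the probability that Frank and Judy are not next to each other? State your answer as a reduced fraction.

5/6

There are 12! = 479001600 arrangements.
Arrangements with Frank and Judy adjacent: 2·11! = 79833600.
So not adjacent: 479001600 − 79833600 = 399168000, probability 399168000/479001600 = 5/6.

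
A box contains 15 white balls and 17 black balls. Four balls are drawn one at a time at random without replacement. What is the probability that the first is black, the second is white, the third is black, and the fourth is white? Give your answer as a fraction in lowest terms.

Multiply the conditional probabilities at each draw: 17/32 · 15/31 · 16/30 · 14/29 = 57120/863040 = 119/1798.

119/1798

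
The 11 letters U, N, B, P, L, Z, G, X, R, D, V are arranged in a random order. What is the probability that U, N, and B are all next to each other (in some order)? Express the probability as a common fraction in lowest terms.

There are 11! = 39916800 arrangements.
Treat the three as one block: 9! placements × 3! orders within the block = 362880·6 = 2177280.
Probability = 2177280/39916800 = 3/55.

3/55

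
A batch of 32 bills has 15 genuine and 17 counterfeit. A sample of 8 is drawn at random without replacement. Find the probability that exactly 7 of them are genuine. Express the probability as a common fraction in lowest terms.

187/17980

Total number of selections: C(32,8) = 10518300.
Selections with exactly 7 genuine: choose 7 of the 15 genuine and 1 of the 17 counterfeit, C(15,7)·C(17,1) = 6435·17 = 109395.
Probability = 109395/10518300 = 187/17980.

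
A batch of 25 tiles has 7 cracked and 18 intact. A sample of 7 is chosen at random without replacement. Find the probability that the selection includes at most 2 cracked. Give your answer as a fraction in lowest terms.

Total selections: C(25,7) = 480700.
Favorable selections (at most 2 cracked): C(7,0)·C(18,7) + C(7,1)·C(18,6) + C(7,2)·C(18,5) = 31824 + 129948 + 179928 = 341700.
Probability = 341700/480700 = 3417/4807.

3417/4807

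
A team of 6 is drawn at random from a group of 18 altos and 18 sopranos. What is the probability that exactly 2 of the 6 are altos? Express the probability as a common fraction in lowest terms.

Total number of selections: C(36,6) = 1947792.
Selections with exactly 2 altos: choose 2 of the 18 altos and 4 of the 18 sopranos, C(18,2)·C(18,4) = 153·3060 = 468180.
Probability = 468180/1947792 = 2295/9548.

2295/9548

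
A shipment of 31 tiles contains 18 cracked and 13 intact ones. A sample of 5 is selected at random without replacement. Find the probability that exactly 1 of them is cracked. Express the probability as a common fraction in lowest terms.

The sample space is all 5-subsets of the 31: C(31,5) = 169911.
Selections with exactly 1 cracked: choose 1 of the 18 cracked and 4 of the 13 intact, C(18,1)·C(13,4) = 18·715 = 12870.
Probability = 12870/169911 = 1430/18879.

1430/18879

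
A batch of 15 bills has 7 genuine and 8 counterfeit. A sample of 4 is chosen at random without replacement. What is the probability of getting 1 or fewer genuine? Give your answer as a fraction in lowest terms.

22/65

Total selections: C(15,4) = 1365.
Favorable selections (1 or fewer genuine): C(7,0)·C(8,4) + C(7,1)·C(8,3) = 70 + 392 = 462.
Probability = 462/1365 = 22/65.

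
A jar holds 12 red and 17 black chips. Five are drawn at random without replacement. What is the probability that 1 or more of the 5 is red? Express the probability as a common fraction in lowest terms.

Total selections: C(29,5) = 118755.
The complement is all 5 are black: C(17,5) = 6188.
Probability = 1 − 6188/118755 = 112567/118755 = 1237/1305.

1237/1305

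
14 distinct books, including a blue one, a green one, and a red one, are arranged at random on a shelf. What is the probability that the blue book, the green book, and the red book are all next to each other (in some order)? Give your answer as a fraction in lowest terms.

There are 14! = 87178291200 arrangements.
Treat the three as one block: 12! placements × 3! orders within the block = 479001600·6 = 2874009600.
Probability = 2874009600/87178291200 = 3/91.

3/91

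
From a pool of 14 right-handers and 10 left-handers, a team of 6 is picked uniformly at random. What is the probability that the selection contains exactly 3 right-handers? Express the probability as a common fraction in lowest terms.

1560/4807

The sample space is all 6-subsets of the 24: C(24,6) = 134596.
Selections with exactly 3 right-handers: choose 3 of the 14 right-handers and 3 of the 10 left-handers, C(14,3)·C(10,3) = 364·120 = 43680.
Probability = 43680/134596 = 1560/4807.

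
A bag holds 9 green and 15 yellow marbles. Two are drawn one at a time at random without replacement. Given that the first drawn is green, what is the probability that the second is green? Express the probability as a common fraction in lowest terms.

8/23

After removing one green, 23 remain: 8 green and 15 yellow.
So the probability the next is green is 8/23.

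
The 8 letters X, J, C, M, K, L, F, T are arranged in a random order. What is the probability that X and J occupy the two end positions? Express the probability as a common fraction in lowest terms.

There are 8! = 40320 arrangements.
Place X and J at the ends in 2 ways, arrange the remaining 6 in 6! = 720 ways: 2·720 = 1440.
Probability = 1440/40320 = 1/28.

1/28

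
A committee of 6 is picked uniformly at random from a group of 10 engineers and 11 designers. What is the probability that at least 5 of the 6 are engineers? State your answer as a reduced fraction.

71/1292

There are C(21,6) = 54264 ways to choose the 6.
Favorable selections (at least 5 engineers): C(10,5)·C(11,1) + C(10,6)·C(11,0) = 2772 + 210 = 2982.
Probability = 2982/54264 = 71/1292.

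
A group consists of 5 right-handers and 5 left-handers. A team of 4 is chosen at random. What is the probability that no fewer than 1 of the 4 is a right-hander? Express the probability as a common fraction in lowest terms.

41/42

Total selections: C(10,4) = 210.
The complement is all 4 are left-handers: C(5,4) = 5.
Probability = 1 − 5/210 = 205/210 = 41/42.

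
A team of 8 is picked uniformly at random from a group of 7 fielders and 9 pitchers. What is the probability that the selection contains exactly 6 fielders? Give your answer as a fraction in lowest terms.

Total number of selections: C(16,8) = 12870.
Selections with exactly 6 fielders: choose 6 of the 7 fielders and 2 of the 9 pitchers, C(7,6)·C(9,2) = 7·36 = 252.
Probability = 252/12870 = 14/715.

14/715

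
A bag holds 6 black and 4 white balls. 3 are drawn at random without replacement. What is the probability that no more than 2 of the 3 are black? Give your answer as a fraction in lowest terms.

5/6

There are C(10,3) = 120 ways to choose the 3.
Favorable selections (no more than 2 black): C(6,0)·C(4,3) + C(6,1)·C(4,2) + C(6,2)·C(4,1) = 4 + 36 + 60 = 100.
Probability = 100/120 = 5/6.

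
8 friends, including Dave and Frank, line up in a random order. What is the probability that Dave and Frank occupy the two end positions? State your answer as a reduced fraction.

There are 8! = 40320 arrangements.
Place Dave and Frank at the ends in 2 ways, arrange the remaining 6 in 6! = 720 ways: 2·720 = 1440.
Probability = 1440/40320 = 1/28.

1/28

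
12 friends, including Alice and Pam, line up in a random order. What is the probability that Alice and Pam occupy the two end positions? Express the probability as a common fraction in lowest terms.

1/66

There are 12! = 479001600 arrangements.
Place Alice and Pam at the ends in 2 ways, arrange the remaining 10 in 10! = 3628800 ways: 2·3628800 = 7257600.
Probability = 7257600/479001600 = 1/66.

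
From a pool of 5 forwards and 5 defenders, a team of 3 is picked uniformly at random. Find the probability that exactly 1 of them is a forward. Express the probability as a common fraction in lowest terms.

Total number of selections: C(10,3) = 120.
Selections with exactly 1 forward: choose 1 of the 5 forwards and 2 of the 5 defenders, C(5,1)·C(5,2) = 5·10 = 50.
Probability = 50/120 = 5/12.

5/12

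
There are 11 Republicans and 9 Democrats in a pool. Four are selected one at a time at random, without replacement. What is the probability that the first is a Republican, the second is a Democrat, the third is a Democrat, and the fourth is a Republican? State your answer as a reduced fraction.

Multiply the conditional probabilities at each draw: 11/20 · 9/19 · 8/18 · 10/17 = 7920/116280 = 22/323.

22/323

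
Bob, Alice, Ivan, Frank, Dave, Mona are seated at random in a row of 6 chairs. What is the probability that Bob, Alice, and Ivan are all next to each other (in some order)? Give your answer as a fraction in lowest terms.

1/5

There are 6! = 720 arrangements.
Treat the three as one block: 4! placements × 3! orders within the block = 24·6 = 144.
Probability = 144/720 = 1/5.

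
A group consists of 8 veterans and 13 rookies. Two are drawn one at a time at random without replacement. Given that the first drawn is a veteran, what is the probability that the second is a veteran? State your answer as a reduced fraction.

After removing one veteran, 20 remain: 7 veterans and 13 rookies.
So the probability the next is a veteran is 7/20.

7/20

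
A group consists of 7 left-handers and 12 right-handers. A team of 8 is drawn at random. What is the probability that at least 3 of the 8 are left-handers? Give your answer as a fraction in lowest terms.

5571/8398

Total selections: C(19,8) = 75582.
Count the complement (fewer than 3 left-handers): C(7,0)·C(12,8) + C(7,1)·C(12,7) + C(7,2)·C(12,6) = 495 + 5544 + 19404 = 25443.
Probability = 1 − 25443/75582 = 50139/75582 = 5571/8398.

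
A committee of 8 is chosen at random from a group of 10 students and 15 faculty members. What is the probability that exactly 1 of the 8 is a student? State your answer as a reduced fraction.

Total number of selections: C(25,8) = 1081575.
Selections with exactly 1 student: choose 1 of the 10 students and 7 of the 15 faculty members, C(10,1)·C(15,7) = 10·6435 = 64350.
Probability = 64350/1081575 = 26/437.

26/437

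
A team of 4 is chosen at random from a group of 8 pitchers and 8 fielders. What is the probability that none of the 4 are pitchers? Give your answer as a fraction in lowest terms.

1/26

There are C(16,4) = 1820 possible selections.
Selections with no pitchers (all fielders): C(8,4) = 70.
Probability = 70/1820 = 1/26.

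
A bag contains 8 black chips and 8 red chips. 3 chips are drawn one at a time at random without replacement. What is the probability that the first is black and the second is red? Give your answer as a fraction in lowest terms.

4/15

Multiply the conditional probabilities at each draw: 8/16 · 8/15 = 64/240 = 4/15.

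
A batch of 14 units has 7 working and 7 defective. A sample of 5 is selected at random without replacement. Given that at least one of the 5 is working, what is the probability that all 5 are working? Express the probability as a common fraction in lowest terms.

3/283

Work in counts. Selections with at least one working: C(14,5) − C(7,5) = 2002 − 21 = 1981.
Of those, selections where all 5 are working: C(7,5) = 21.
Conditional probability = 21/1981 = 3/283.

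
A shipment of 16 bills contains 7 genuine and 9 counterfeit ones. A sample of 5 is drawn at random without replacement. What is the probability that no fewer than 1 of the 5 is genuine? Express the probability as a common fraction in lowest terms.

Total selections: C(16,5) = 4368.
The complement is all 5 are counterfeit: C(9,5) = 126.
Probability = 1 − 126/4368 = 4242/4368 = 101/104.

101/104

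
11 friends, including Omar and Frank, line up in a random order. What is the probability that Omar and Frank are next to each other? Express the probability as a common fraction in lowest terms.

There are 11! = 39916800 arrangements.
Treat Omar and Frank as a block: 10! arrangements of the blocks × 2 orders within the block = 2·3628800 = 7257600.
Probability = 7257600/39916800 = 2/11.

2/11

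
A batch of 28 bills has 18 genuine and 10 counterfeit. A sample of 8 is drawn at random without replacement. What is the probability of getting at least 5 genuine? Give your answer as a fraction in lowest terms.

35326/49335

There are C(28,8) = 3108105 ways to choose the 8.
Favorable selections (at least 5 genuine): C(18,5)·C(10,3) + C(18,6)·C(10,2) + C(18,7)·C(10,1) + C(18,8)·C(10,0) = 1028160 + 835380 + 318240 + 43758 = 2225538.
Probability = 2225538/3108105 = 35326/49335.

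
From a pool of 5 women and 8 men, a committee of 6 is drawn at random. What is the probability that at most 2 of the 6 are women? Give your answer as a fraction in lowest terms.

Total selections: C(13,6) = 1716.
Favorable selections (at most 2 women): C(5,0)·C(8,6) + C(5,1)·C(8,5) + C(5,2)·C(8,4) = 28 + 280 + 700 = 1008.
Probability = 1008/1716 = 84/143.

84/143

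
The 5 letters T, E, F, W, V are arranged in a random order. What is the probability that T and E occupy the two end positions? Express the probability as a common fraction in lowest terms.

There are 5! = 120 arrangements.
Place T and E at the ends in 2 ways, arrange the remaining 3 in 3! = 6 ways: 2·6 = 12.
Probability = 12/120 = 1/10.

1/10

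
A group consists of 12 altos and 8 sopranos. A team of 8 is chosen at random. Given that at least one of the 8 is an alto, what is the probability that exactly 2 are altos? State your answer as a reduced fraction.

Work in counts. Selections with at least one alto: C(20,8) − C(8,8) = 125970 − 1 = 125969.
Of those, selections where exactly 2 are altos: C(12,2)·C(8,6) = 66·28 = 1848.
Conditional probability = 1848/125969.

1848/125969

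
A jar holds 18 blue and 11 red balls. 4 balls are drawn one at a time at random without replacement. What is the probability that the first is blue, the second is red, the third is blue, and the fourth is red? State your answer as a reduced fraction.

935/15834

Multiply the conditional probabilities at each draw: 18/29 · 11/28 · 17/27 · 10/26 = 33660/570024 = 935/15834.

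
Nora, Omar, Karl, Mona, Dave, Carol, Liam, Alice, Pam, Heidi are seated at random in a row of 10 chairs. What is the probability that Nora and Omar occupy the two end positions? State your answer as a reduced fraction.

1/45

There are 10! = 3628800 arrangements.
Place Nora and Omar at the ends in 2 ways, arrange the remaining 8 in 8! = 40320 ways: 2·40320 = 80640.
Probability = 80640/3628800 = 1/45.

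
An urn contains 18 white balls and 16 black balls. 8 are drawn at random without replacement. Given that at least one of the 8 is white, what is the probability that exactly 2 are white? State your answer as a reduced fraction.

6188/91633

Work in counts. Selections with at least one white: C(34,8) − C(16,8) = 18156204 − 12870 = 18143334.
Of those, selections where exactly 2 are white: C(18,2)·C(16,6) = 153·8008 = 1225224.
Conditional probability = 1225224/18143334 = 6188/91633.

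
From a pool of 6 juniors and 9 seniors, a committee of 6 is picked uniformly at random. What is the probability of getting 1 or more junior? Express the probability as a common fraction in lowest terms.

Total selections: C(15,6) = 5005.
The complement is all 6 are seniors: C(9,6) = 84.
Probability = 1 − 84/5005 = 4921/5005 = 703/715.

703/715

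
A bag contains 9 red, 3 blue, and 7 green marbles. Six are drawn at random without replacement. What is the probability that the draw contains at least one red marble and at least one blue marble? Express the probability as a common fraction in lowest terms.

53/76

There are C(19,6) = 27132 possible draws.
By inclusion-exclusion on the complements, draws missing all red or all blue: C(10,6) + C(16,6) − C(7,6) = 210 + 8008 − 7 = 8211.
So draws with at least one of each: 27132 − 8211 = 18921, probability 18921/27132 = 53/76.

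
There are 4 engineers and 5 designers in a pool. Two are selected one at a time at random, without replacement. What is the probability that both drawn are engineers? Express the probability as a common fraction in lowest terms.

Multiply the conditional probabilities at each draw: 4/9 · 3/8 = 12/72 = 1/6.

1/6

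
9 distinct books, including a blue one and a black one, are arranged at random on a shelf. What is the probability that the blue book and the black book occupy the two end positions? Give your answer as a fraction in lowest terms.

1/36

There are 9! = 362880 arrangements.
Place the blue book and the black book at the ends in 2 ways, arrange the remaining 7 in 7! = 5040 ways: 2·5040 = 10080.
Probability = 10080/362880 = 1/36.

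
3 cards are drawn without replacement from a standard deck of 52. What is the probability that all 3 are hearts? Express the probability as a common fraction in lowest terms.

11/850

There are C(52,3) = 22100 possible 3-card hands.
Hands that are all hearts: C(13,3) = 286.
Probability = 286/22100 = 11/850.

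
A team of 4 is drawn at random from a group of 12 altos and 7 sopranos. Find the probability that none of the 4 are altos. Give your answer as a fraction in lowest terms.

There are C(19,4) = 3876 possible selections.
Selections with no altos (all sopranos): C(7,4) = 35.
Probability = 35/3876.

35/3876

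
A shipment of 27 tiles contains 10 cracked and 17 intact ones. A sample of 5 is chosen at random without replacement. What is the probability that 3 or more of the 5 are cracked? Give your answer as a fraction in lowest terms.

Total selections: C(27,5) = 80730.
Favorable selections (3 or more cracked): C(10,3)·C(17,2) + C(10,4)·C(17,1) + C(10,5)·C(17,0) = 16320 + 3570 + 252 = 20142.
Probability = 20142/80730 = 373/1495.

373/1495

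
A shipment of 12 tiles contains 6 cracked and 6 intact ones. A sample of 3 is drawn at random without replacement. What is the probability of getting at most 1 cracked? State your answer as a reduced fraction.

1/2

Total selections: C(12,3) = 220.
Favorable selections (at most 1 cracked): C(6,0)·C(6,3) + C(6,1)·C(6,2) = 20 + 90 = 110.
Probability = 110/220 = 1/2.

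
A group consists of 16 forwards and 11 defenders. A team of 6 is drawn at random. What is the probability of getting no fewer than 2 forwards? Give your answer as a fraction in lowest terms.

4366/4485

Total selections: C(27,6) = 296010.
Favorable selections (no fewer than 2 forwards): C(16,2)·C(11,4) + C(16,3)·C(11,3) + C(16,4)·C(11,2) + C(16,5)·C(11,1) + C(16,6)·C(11,0) = 39600 + 92400 + 100100 + 48048 + 8008 = 288156.
Probability = 288156/296010 = 4366/4485.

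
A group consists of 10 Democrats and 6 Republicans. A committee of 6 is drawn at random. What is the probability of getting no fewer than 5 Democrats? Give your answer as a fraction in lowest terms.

123/572

Total selections: C(16,6) = 8008.
Favorable selections (no fewer than 5 Democrats): C(10,5)·C(6,1) + C(10,6)·C(6,0) = 1512 + 210 = 1722.
Probability = 1722/8008 = 123/572.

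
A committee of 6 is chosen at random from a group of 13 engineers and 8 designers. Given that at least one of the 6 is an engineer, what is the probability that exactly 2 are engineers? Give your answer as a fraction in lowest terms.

15/149

Work in counts. Selections with at least one engineer: C(21,6) − C(8,6) = 54264 − 28 = 54236.
Of those, selections where exactly 2 are engineers: C(13,2)·C(8,4) = 78·70 = 5460.
Conditional probability = 5460/54236 = 15/149.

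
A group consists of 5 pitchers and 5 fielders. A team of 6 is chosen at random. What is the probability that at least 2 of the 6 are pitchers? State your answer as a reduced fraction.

There are C(10,6) = 210 ways to choose the 6.
The complement is exactly 1 pitchers: C(5,1)·C(5,5) = 5.
Probability = 1 − 5/210 = 205/210 = 41/42.

41/42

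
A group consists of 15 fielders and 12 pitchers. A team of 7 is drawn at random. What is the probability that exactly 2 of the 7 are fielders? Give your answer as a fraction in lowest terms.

28/299

There are C(27,7) = 888030 ways to choose 7 from 27.
Selections with exactly 2 fielders: choose 2 of the 15 fielders and 5 of the 12 pitchers, C(15,2)·C(12,5) = 105·792 = 83160.
Probability = 83160/888030 = 28/299.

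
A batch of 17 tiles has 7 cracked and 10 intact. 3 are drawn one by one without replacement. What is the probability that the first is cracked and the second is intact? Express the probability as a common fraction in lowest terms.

Multiply the conditional probabilities at each draw: 7/17 · 10/16 = 70/272 = 35/136.

35/136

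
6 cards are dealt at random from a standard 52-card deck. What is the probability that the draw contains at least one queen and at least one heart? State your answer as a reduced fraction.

6772177/20358520

There are C(52,6) = 20358520 possible draws.
By inclusion-exclusion on the complements, draws missing all queens or all hearts: C(48,6) + C(39,6) − C(36,6) = 12271512 + 3262623 − 1947792 = 13586343.
So draws with at least one of each: 20358520 − 13586343 = 6772177, probability 6772177/20358520.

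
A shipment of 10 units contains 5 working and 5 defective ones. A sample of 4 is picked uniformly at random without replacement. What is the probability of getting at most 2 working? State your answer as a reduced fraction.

31/42

Total selections: C(10,4) = 210.
Count the complement (more than 2 working): C(5,3)·C(5,1) + C(5,4)·C(5,0) = 50 + 5 = 55.
Probability = 1 − 55/210 = 155/210 = 31/42.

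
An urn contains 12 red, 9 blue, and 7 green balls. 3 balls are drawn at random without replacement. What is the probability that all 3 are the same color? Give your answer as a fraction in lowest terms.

There are C(28,3) = 3276 ways to draw 3 balls.
All same color: C(12,3) + C(9,3) + C(7,3) = 220 + 84 + 35 = 339.
Probability = 339/3276 = 113/1092.

113/1092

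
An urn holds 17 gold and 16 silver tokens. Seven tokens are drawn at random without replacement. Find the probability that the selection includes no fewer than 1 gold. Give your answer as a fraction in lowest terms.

24208/24273

Total selections: C(33,7) = 4272048.
The complement is all 7 are silver: C(16,7) = 11440.
Probability = 1 − 11440/4272048 = 4260608/4272048 = 24208/24273.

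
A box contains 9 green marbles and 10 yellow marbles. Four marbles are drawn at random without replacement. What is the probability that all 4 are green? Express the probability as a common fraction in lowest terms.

21/646

There are C(19,4) = 3876 possible selections.
Selections with all green: C(9,4) = 126.
Probability = 126/3876 = 21/646.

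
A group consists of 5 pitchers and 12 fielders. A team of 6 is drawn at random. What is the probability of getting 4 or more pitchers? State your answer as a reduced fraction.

171/6188

There are C(17,6) = 12376 ways to choose the 6.
Favorable selections (4 or more pitchers): C(5,4)·C(12,2) + C(5,5)·C(12,1) = 330 + 12 = 342.
Probability = 342/12376 = 171/6188.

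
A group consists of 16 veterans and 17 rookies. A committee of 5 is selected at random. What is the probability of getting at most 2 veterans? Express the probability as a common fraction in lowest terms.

10489/19778

There are C(33,5) = 237336 ways to choose the 5.
Favorable selections (at most 2 veterans): C(16,0)·C(17,5) + C(16,1)·C(17,4) + C(16,2)·C(17,3) = 6188 + 38080 + 81600 = 125868.
Probability = 125868/237336 = 10489/19778.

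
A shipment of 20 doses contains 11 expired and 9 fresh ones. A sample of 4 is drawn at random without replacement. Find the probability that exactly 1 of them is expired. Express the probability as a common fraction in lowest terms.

Total number of selections: C(20,4) = 4845.
Selections with exactly 1 expired: choose 1 of the 11 expired and 3 of the 9 fresh, C(11,1)·C(9,3) = 11·84 = 924.
Probability = 924/4845 = 308/1615.

308/1615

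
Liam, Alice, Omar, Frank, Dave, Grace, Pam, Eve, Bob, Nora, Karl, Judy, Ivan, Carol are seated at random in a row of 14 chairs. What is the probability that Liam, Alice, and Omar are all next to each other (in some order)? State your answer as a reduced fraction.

There are 14! = 87178291200 arrangements.
Treat the three as one block: 12! placements × 3! orders within the block = 479001600·6 = 2874009600.
Probability = 2874009600/87178291200 = 3/91.

3/91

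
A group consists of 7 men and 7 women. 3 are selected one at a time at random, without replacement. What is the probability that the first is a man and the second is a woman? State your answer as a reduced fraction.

Multiply the conditional probabilities at each draw: 7/14 · 7/13 = 49/182 = 7/26.

7/26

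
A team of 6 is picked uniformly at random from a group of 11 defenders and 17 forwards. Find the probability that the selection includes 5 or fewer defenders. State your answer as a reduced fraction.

Total selections: C(28,6) = 376740.
Favorable selections (5 or fewer defenders): C(11,0)·C(17,6) + C(11,1)·C(17,5) + C(11,2)·C(17,4) + C(11,3)·C(17,3) + C(11,4)·C(17,2) + C(11,5)·C(17,1) = 12376 + 68068 + 130900 + 112200 + 44880 + 7854 = 376278.
Probability = 376278/376740 = 8959/8970.

8959/8970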